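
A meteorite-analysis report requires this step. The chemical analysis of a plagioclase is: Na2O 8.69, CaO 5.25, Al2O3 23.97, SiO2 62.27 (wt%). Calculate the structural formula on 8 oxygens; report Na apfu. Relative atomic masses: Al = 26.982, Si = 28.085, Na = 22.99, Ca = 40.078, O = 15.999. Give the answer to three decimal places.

8.69 wt% Na2O ÷ 61.979 g/mol = 0.14021 mol, giving 0.28042 Na and 0.14021 O.
5.25 wt% CaO ÷ 56.077 g/mol = 0.09362 mol, giving 0.09362 Ca and 0.09362 O.
23.97 wt% Al2O3 ÷ 101.961 g/mol = 0.23509 mol, giving 0.47018 Al and 0.70527 O.
62.27 wt% SiO2 ÷ 60.083 g/mol = 1.03640 mol, giving 1.03640 Si and 2.07280 O.
Oxygen sums to 3.01190; scaling by 8/3.01190 = 2.65613 puts the formula on 8 O.
Na: 0.28042 × 2.65613 = 0.745 atoms per formula unit.

0.745 Na apfu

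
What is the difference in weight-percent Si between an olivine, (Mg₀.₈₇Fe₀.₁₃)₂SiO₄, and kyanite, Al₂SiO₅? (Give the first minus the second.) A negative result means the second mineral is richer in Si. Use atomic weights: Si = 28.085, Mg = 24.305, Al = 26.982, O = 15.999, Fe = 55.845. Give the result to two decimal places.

M((Mg₀.₈₇Fe₀.₁₃)₂SiO₄) = 148.891 g/mol, so wt% Si = 28.085/148.891 × 100 = 18.86%.
M(Al₂SiO₅) = 162.044 g/mol, so wt% Si = 28.085/162.044 × 100 = 17.33%.
18.86 − 17.33 = 1.53 pp.

1.53 percentage points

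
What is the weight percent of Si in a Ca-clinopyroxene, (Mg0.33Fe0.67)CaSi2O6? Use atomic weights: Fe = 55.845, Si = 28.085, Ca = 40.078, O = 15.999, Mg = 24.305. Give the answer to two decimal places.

23.63 weight percent

Molar mass of (Mg0.33Fe0.67)CaSi2O6: 0.33*24.305 + 0.67*55.845 + 1*40.078 + 2*28.085 + 6*15.999 = 237.679 g/mol.
Mass of Si per formula unit: 2 × 28.085 = 56.170 g.
Weight fraction Si = 56.170 / 237.679 = 0.2363.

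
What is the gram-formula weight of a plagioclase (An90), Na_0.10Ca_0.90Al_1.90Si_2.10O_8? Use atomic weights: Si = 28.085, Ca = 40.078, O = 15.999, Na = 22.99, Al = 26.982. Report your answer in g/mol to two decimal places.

276.61 g/mol

Na: 0.10 × 22.99 = 2.2990
Ca: 0.90 × 40.078 = 36.0702
Al: 1.90 × 26.982 = 51.2658
Si: 2.10 × 28.085 = 58.9785
O: 8 × 15.999 = 127.9920
Summing the contributions gives the formula mass.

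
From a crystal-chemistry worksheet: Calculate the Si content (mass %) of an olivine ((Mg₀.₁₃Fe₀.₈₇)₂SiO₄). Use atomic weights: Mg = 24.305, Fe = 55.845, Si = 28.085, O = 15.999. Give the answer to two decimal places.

14.36 mass %

M((Mg₀.₁₃Fe₀.₈₇)₂SiO₄) = 195.571 g/mol.
Si contributes 1 × 28.085 = 28.085 g per mole.
28.085/195.571 = 0.1436 → 14.36%.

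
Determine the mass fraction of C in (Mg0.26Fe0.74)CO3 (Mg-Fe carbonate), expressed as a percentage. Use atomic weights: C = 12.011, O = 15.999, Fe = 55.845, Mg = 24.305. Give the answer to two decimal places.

M((Mg0.26Fe0.74)CO3) = 107.653 g/mol.
C contributes 1 × 12.011 = 12.011 g per mole.
12.011/107.653 = 0.1116 → 11.16%.

11.16 mass %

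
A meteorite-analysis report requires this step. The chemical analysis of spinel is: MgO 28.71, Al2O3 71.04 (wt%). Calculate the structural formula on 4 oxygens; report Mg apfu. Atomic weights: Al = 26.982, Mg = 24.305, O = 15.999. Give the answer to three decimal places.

1.017 Mg apfu

MgO: 28.71/40.304 = 0.71234 mol → 0.71234 mol Mg, 0.71234 mol O.
Al2O3: 71.04/101.961 = 0.69674 mol → 1.39348 mol Al, 2.09022 mol O.
Total oxygen = 2.80256 mol. Normalization factor = 4/2.80256 = 1.42727.
Mg per 4 O = 0.71234 × 1.42727 = 1.017.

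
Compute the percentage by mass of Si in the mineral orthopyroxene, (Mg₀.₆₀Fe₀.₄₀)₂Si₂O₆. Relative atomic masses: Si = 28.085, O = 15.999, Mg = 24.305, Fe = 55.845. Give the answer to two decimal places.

Molar mass of (Mg₀.₆₀Fe₀.₄₀)₂Si₂O₆: 1.20×24.305 + 0.80×55.845 + 2×28.085 + 6×15.999 = 226.006 g/mol.
Mass of Si per formula unit: 2 × 28.085 = 56.170 g.
Weight fraction Si = 56.170 / 226.006 = 0.2485.

24.85 mass %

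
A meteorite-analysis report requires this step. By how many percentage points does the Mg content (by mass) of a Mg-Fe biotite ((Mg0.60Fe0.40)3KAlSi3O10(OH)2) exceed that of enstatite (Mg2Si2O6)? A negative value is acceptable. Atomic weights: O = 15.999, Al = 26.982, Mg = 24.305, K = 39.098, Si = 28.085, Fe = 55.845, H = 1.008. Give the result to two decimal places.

-14.60 percentage points

Mg in (Mg0.60Fe0.40)3KAlSi3O10(OH)2: molar mass 455.102 g/mol; 1.80×24.305 = 43.749 g → 9.61 wt%.
Mg in Mg2Si2O6: molar mass 200.774 g/mol; 2×24.305 = 48.610 g → 24.21 wt%.
Difference = 9.61 − 24.21 = -14.60 percentage points.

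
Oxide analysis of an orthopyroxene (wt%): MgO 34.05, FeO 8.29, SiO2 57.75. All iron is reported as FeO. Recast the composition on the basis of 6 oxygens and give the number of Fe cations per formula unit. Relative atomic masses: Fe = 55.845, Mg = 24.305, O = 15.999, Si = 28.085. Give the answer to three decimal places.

0.240 Fe apfu

MgO (M=40.304): mol = 0.84483; Mg = 0.84483, O = 0.84483.
FeO (M=71.844): mol = 0.11539; Fe = 0.11539, O = 0.11539.
SiO2 (M=60.083): mol = 0.96117; Si = 0.96117, O = 1.92234.
ΣO = 2.88256; factor = 6/ΣO = 2.08148.
Fe apfu = 0.11539 × 2.08148 = 0.240.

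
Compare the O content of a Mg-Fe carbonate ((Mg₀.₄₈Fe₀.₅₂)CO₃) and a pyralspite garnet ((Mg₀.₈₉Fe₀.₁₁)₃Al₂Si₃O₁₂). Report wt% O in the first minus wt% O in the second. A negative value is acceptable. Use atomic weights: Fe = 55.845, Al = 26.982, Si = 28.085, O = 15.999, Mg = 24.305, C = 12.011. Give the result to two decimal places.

1.23 percentage points

M((Mg₀.₄₈Fe₀.₅₂)CO₃) = 100.714 g/mol, so wt% O = 47.997/100.714 × 100 = 47.66%.
M((Mg₀.₈₉Fe₀.₁₁)₃Al₂Si₃O₁₂) = 413.530 g/mol, so wt% O = 191.988/413.530 × 100 = 46.43%.
47.66 − 46.43 = 1.23 pp.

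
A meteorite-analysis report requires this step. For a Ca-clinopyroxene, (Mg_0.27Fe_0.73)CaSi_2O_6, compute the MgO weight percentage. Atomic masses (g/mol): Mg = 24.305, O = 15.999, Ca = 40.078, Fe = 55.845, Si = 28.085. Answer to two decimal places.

4.54 wt%

Molar mass of (Mg_0.27Fe_0.73)CaSi_2O_6 = 0.27*24.305 + 0.73*55.845 + 1*40.078 + 2*28.085 + 6*15.999 = 239.571 g/mol.
Each formula unit contains 0.27 Mg, equivalent to 0.27/1 = 0.2700 mol MgO.
M(MgO) = 1×24.305 + 1×15.999 = 40.304 g/mol.
Mass of MgO per formula unit = 0.2700 × 40.304 = 10.882 g.
MgO wt% = 10.882 / 239.571 × 100 = 4.54%.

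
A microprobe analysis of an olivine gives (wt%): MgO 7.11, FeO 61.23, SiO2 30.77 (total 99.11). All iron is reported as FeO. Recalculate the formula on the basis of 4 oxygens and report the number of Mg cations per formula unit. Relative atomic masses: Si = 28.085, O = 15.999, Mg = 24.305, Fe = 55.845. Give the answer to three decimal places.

0.344 Mg apfu

MgO: 7.11/40.304 = 0.17641 mol → 0.17641 mol Mg, 0.17641 mol O.
FeO: 61.23/71.844 = 0.85226 mol → 0.85226 mol Fe, 0.85226 mol O.
SiO2: 30.77/60.083 = 0.51212 mol → 0.51212 mol Si, 1.02424 mol O.
Total oxygen = 2.05291 mol. Normalization factor = 4/2.05291 = 1.94845.
Mg per 4 O = 0.17641 × 1.94845 = 0.344.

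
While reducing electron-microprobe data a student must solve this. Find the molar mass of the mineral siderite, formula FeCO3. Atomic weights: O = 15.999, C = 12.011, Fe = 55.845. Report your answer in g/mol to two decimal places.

115.85 g/mol

M = 1*55.845 + 1*12.011 + 3*15.999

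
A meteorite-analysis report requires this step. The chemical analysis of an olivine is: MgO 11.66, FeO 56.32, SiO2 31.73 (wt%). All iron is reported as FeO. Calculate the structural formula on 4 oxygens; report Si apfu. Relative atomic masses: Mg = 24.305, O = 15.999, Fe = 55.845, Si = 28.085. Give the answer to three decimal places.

11.66 wt% MgO ÷ 40.304 g/mol = 0.28930 mol, giving 0.28930 Mg and 0.28930 O.
56.32 wt% FeO ÷ 71.844 g/mol = 0.78392 mol, giving 0.78392 Fe and 0.78392 O.
31.73 wt% SiO2 ÷ 60.083 g/mol = 0.52810 mol, giving 0.52810 Si and 1.05620 O.
Oxygen sums to 2.12942; scaling by 4/2.12942 = 1.87845 puts the formula on 4 O.
Si: 0.52810 × 1.87845 = 0.992 atoms per formula unit.

0.992 Si apfu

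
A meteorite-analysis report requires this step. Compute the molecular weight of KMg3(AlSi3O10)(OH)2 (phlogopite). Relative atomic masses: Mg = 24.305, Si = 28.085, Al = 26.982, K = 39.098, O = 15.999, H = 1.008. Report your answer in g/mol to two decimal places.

417.25 g/mol

M = 1·39.098 + 3·24.305 + 1·26.982 + 3·28.085 + 12·15.999 + 2·1.008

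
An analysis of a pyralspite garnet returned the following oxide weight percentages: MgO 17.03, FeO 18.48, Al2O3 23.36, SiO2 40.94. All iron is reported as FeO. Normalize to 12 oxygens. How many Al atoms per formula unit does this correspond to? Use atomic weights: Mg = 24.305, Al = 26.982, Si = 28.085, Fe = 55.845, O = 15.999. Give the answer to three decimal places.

MgO (M=40.304): mol = 0.42254; Mg = 0.42254, O = 0.42254.
FeO (M=71.844): mol = 0.25722; Fe = 0.25722, O = 0.25722.
Al2O3 (M=101.961): mol = 0.22911; Al = 0.45822, O = 0.68733.
SiO2 (M=60.083): mol = 0.68139; Si = 0.68139, O = 1.36278.
ΣO = 2.72987; factor = 12/ΣO = 4.39581.
Al apfu = 0.45822 × 4.39581 = 2.014.

2.014 Al apfu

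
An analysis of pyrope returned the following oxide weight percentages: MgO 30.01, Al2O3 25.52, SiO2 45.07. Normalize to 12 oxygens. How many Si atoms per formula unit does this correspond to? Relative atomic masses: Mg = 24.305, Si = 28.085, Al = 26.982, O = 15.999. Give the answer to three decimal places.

3.005 Si apfu

30.01 wt% MgO ÷ 40.304 g/mol = 0.74459 mol, giving 0.74459 Mg and 0.74459 O.
25.52 wt% Al2O3 ÷ 101.961 g/mol = 0.25029 mol, giving 0.50058 Al and 0.75087 O.
45.07 wt% SiO2 ÷ 60.083 g/mol = 0.75013 mol, giving 0.75013 Si and 1.50026 O.
Oxygen sums to 2.99572; scaling by 12/2.99572 = 4.00571 puts the formula on 12 O.
Si: 0.75013 × 4.00571 = 3.005 atoms per formula unit.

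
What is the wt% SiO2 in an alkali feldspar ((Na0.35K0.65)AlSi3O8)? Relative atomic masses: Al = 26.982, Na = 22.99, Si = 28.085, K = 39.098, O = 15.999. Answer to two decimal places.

66.10 wt%

M((Na0.35K0.65)AlSi3O8) = 272.689 g/mol; M(SiO2) = 60.083 g/mol.
Moles SiO2 per formula unit = 3 Si ÷ 1 = 3.0000.
SiO2 fraction = (3.0000 × 60.083) / 272.689 = 180.249/272.689 = 0.6610.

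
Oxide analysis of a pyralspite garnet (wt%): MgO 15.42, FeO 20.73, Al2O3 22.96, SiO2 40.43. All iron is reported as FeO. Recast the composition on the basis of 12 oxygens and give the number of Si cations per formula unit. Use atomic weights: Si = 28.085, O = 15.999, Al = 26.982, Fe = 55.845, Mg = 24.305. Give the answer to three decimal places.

MgO: 15.42/40.304 = 0.38259 mol → 0.38259 mol Mg, 0.38259 mol O.
FeO: 20.73/71.844 = 0.28854 mol → 0.28854 mol Fe, 0.28854 mol O.
Al2O3: 22.96/101.961 = 0.22518 mol → 0.45036 mol Al, 0.67554 mol O.
SiO2: 40.43/60.083 = 0.67290 mol → 0.67290 mol Si, 1.34580 mol O.
Total oxygen = 2.69247 mol. Normalization factor = 12/2.69247 = 4.45687.
Si per 12 O = 0.67290 × 4.45687 = 2.999.

2.999 Si apfu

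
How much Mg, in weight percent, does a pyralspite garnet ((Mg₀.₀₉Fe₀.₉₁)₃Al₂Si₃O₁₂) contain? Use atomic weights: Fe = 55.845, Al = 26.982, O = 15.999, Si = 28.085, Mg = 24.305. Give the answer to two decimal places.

Formula mass = 0.27*24.305 + 2.73*55.845 + 2*26.982 + 3*28.085 + 12*15.999 = 489.226 g/mol, of which 6.562 g is Mg.
So Mg makes up 6.562/489.226 = 0.0134 of the mass, i.e. 1.34%.

1.34 weight percent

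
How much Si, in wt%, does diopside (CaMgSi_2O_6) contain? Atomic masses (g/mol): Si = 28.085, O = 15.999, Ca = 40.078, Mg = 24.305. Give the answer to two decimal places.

25.94 wt%

Formula mass = 1*40.078 + 1*24.305 + 2*28.085 + 6*15.999 = 216.547 g/mol, of which 56.170 g is Si.
So Si makes up 56.170/216.547 = 0.2594 of the mass, i.e. 25.94%.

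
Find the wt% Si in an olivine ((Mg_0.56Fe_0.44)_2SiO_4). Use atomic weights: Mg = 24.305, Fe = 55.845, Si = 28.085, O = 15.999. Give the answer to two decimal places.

M((Mg_0.56Fe_0.44)_2SiO_4) = 168.446 g/mol.
Si contributes 1 × 28.085 = 28.085 g per mole.
28.085/168.446 = 0.1667 → 16.67%.

16.67 weight percent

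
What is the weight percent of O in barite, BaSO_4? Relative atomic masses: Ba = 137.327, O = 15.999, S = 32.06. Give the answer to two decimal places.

M(BaSO_4) = 233.383 g/mol.
O contributes 4 × 15.999 = 63.996 g per mole.
63.996/233.383 = 0.2742 → 27.42%.

27.42 mass %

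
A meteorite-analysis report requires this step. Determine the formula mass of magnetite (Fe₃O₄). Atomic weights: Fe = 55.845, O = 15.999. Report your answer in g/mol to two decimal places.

231.53 g/mol

M = 3(55.845) + 4(15.999)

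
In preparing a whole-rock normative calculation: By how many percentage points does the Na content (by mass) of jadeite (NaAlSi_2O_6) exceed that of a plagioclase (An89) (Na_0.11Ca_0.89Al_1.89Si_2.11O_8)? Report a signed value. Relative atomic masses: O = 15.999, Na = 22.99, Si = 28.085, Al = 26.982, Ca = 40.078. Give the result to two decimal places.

10.46 percentage points

First mineral: 22.990 g Na in 202.136 g formula = 11.37 wt% Na.
Second mineral: 2.529 g Na in 276.446 g formula = 0.91 wt% Na.
11.37% − 0.91% gives a difference of 10.46 percentage points.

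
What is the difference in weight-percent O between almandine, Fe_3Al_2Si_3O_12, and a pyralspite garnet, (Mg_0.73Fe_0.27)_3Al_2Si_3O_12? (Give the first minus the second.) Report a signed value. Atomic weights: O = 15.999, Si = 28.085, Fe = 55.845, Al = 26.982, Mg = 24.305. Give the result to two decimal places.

First mineral: 191.988 g O in 497.742 g formula = 38.57 wt% O.
Second mineral: 191.988 g O in 428.669 g formula = 44.79 wt% O.
38.57% − 44.79% gives a difference of -6.22 percentage points.

-6.22 percentage points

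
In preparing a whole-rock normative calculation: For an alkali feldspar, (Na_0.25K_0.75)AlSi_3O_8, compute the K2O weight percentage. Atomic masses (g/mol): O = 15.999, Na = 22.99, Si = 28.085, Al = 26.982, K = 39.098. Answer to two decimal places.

12.88 wt%

M((Na_0.25K_0.75)AlSi_3O_8) = 274.300 g/mol; M(K2O) = 94.195 g/mol.
Moles K2O per formula unit = 0.75 K ÷ 2 = 0.3750.
K2O fraction = (0.3750 × 94.195) / 274.300 = 35.323/274.300 = 0.1288.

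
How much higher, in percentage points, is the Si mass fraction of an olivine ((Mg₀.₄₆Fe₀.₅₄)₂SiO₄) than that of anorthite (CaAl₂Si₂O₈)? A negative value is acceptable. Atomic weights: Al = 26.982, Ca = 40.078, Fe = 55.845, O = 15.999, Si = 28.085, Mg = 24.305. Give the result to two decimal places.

-4.12 percentage points

M((Mg₀.₄₆Fe₀.₅₄)₂SiO₄) = 174.754 g/mol, so wt% Si = 28.085/174.754 × 100 = 16.07%.
M(CaAl₂Si₂O₈) = 278.204 g/mol, so wt% Si = 56.170/278.204 × 100 = 20.19%.
16.07 − 20.19 = -4.12 pp.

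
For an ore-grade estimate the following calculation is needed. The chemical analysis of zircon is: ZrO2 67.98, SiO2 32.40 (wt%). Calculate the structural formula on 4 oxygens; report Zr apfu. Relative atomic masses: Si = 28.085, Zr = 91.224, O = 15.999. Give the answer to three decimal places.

67.98 wt% ZrO2 ÷ 123.222 g/mol = 0.55169 mol, giving 0.55169 Zr and 1.10338 O.
32.40 wt% SiO2 ÷ 60.083 g/mol = 0.53925 mol, giving 0.53925 Si and 1.07850 O.
Oxygen sums to 2.18188; scaling by 4/2.18188 = 1.83328 puts the formula on 4 O.
Zr: 0.55169 × 1.83328 = 1.011 atoms per formula unit.

1.011 Zr apfu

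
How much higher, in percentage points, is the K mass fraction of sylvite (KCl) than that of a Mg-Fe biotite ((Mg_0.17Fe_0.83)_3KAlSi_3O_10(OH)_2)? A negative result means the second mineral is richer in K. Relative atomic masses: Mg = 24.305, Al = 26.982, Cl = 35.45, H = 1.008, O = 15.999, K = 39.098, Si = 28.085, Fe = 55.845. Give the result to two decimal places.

44.56 percentage points

M(KCl) = 74.548 g/mol, so wt% K = 39.098/74.548 × 100 = 52.45%.
M((Mg_0.17Fe_0.83)_3KAlSi_3O_10(OH)_2) = 495.789 g/mol, so wt% K = 39.098/495.789 × 100 = 7.89%.
52.45 − 7.89 = 44.56 pp.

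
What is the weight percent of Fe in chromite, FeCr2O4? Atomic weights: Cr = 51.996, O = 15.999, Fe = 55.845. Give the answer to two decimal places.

Molar mass of FeCr2O4: 1*55.845 + 2*51.996 + 4*15.999 = 223.833 g/mol.
Mass of Fe per formula unit: 1 × 55.845 = 55.845 g.
Weight fraction Fe = 55.845 / 223.833 = 0.2495.

24.95 wt%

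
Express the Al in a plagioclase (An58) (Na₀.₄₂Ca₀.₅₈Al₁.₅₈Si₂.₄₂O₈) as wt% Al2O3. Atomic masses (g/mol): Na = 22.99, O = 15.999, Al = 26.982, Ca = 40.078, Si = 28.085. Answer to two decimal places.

Formula mass = 271.490 g/mol.
1.58 Al → 0.7900 mol Al2O3 per formula unit; M(Al2O3) = 101.961, so Al2O3 mass = 80.549 g.
80.549/271.490 × 100 = 29.67 wt%.

29.67 wt%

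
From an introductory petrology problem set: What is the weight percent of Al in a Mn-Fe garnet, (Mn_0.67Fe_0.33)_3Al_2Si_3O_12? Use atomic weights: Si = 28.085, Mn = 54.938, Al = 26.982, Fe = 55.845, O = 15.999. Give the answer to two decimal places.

Formula mass = 2.01*54.938 + 0.99*55.845 + 2*26.982 + 3*28.085 + 12*15.999 = 495.919 g/mol, of which 53.964 g is Al.
So Al makes up 53.964/495.919 = 0.1088 of the mass, i.e. 10.88%.

10.88 wt%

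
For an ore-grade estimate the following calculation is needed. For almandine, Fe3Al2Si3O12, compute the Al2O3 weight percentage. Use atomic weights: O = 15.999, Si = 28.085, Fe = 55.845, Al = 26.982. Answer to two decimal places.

Formula mass = 497.742 g/mol.
2 Al → 1.0000 mol Al2O3 per formula unit; M(Al2O3) = 101.961, so Al2O3 mass = 101.961 g.
101.961/497.742 × 100 = 20.48 wt%.

20.48 wt%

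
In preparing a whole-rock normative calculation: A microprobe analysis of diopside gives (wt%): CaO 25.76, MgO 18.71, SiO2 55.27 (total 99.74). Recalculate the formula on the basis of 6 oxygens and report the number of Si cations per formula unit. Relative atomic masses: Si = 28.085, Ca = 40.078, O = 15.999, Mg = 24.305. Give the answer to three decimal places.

CaO: 25.76/56.077 = 0.45937 mol → 0.45937 mol Ca, 0.45937 mol O.
MgO: 18.71/40.304 = 0.46422 mol → 0.46422 mol Mg, 0.46422 mol O.
SiO2: 55.27/60.083 = 0.91989 mol → 0.91989 mol Si, 1.83978 mol O.
Total oxygen = 2.76337 mol. Normalization factor = 6/2.76337 = 2.17126.
Si per 6 O = 0.91989 × 2.17126 = 1.997.

1.997 Si apfu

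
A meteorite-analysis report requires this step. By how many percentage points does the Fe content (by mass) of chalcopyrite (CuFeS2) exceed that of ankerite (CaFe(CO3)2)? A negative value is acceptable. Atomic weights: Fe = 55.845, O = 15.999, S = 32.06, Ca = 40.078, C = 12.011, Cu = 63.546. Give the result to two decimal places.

M(CuFeS2) = 183.511 g/mol, so wt% Fe = 55.845/183.511 × 100 = 30.43%.
M(CaFe(CO3)2) = 215.939 g/mol, so wt% Fe = 55.845/215.939 × 100 = 25.86%.
30.43 − 25.86 = 4.57 pp.

4.57 percentage points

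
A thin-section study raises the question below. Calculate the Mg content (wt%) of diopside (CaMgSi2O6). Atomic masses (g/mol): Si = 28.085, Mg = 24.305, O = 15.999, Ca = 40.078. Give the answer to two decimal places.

11.22 wt%

Molar mass of CaMgSi2O6: 1*40.078 + 1*24.305 + 2*28.085 + 6*15.999 = 216.547 g/mol.
Mass of Mg per formula unit: 1 × 24.305 = 24.305 g.
Weight fraction Mg = 24.305 / 216.547 = 0.1122.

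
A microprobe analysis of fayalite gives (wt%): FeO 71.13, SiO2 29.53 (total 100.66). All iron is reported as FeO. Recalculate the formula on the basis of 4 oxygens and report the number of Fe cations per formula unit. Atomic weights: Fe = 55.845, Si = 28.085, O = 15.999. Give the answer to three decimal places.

71.13 wt% FeO ÷ 71.844 g/mol = 0.99006 mol, giving 0.99006 Fe and 0.99006 O.
29.53 wt% SiO2 ÷ 60.083 g/mol = 0.49149 mol, giving 0.49149 Si and 0.98298 O.
Oxygen sums to 1.97304; scaling by 4/1.97304 = 2.02733 puts the formula on 4 O.
Fe: 0.99006 × 2.02733 = 2.007 atoms per formula unit.

2.007 Fe apfu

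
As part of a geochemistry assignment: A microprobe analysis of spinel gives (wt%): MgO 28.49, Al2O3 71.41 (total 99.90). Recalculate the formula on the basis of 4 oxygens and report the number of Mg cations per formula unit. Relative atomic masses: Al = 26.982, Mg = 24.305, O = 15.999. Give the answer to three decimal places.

1.007 Mg apfu

28.49 wt% MgO ÷ 40.304 g/mol = 0.70688 mol, giving 0.70688 Mg and 0.70688 O.
71.41 wt% Al2O3 ÷ 101.961 g/mol = 0.70037 mol, giving 1.40074 Al and 2.10111 O.
Oxygen sums to 2.80799; scaling by 4/2.80799 = 1.42451 puts the formula on 4 O.
Mg: 0.70688 × 1.42451 = 1.007 atoms per formula unit.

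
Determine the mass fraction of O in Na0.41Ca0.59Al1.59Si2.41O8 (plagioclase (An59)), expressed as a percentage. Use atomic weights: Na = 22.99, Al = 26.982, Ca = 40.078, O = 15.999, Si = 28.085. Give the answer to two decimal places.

Molar mass of Na0.41Ca0.59Al1.59Si2.41O8: 0.41·22.99 + 0.59·40.078 + 1.59·26.982 + 2.41·28.085 + 8·15.999 = 271.650 g/mol.
Mass of O per formula unit: 8 × 15.999 = 127.992 g.
Weight fraction O = 127.992 / 271.650 = 0.4712.

47.12 weight percent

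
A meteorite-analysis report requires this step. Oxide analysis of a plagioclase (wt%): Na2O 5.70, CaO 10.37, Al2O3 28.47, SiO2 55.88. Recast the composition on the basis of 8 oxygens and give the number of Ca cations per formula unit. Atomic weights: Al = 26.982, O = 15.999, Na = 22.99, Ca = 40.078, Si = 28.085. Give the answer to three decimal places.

5.70 wt% Na2O ÷ 61.979 g/mol = 0.09197 mol, giving 0.18394 Na and 0.09197 O.
10.37 wt% CaO ÷ 56.077 g/mol = 0.18492 mol, giving 0.18492 Ca and 0.18492 O.
28.47 wt% Al2O3 ÷ 101.961 g/mol = 0.27922 mol, giving 0.55844 Al and 0.83766 O.
55.88 wt% SiO2 ÷ 60.083 g/mol = 0.93005 mol, giving 0.93005 Si and 1.86010 O.
Oxygen sums to 2.97465; scaling by 8/2.97465 = 2.68939 puts the formula on 8 O.
Ca: 0.18492 × 2.68939 = 0.497 atoms per formula unit.

0.497 Ca apfu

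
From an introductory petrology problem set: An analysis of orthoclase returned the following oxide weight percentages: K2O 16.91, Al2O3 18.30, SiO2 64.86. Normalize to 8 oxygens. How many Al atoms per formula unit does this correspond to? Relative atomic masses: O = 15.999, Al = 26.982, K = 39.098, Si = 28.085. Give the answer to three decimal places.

K2O: 16.91/94.195 = 0.17952 mol → 0.35904 mol K, 0.17952 mol O.
Al2O3: 18.30/101.961 = 0.17948 mol → 0.35896 mol Al, 0.53844 mol O.
SiO2: 64.86/60.083 = 1.07951 mol → 1.07951 mol Si, 2.15902 mol O.
Total oxygen = 2.87698 mol. Normalization factor = 8/2.87698 = 2.78069.
Al per 8 O = 0.35896 × 2.78069 = 0.998.

0.998 Al apfu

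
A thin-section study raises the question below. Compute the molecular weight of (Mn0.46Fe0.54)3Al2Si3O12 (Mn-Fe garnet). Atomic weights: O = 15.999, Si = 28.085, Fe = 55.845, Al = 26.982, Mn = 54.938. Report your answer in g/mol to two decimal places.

496.49 g/mol

Mn: 1.38 × 54.938 = 75.8144
Fe: 1.62 × 55.845 = 90.4689
Al: 2 × 26.982 = 53.9640
Si: 3 × 28.085 = 84.2550
O: 12 × 15.999 = 191.9880
Summing the contributions gives the formula mass.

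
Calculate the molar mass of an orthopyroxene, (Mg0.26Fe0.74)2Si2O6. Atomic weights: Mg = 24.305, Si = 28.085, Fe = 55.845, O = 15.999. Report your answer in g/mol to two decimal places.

The formula mass is the sum 0.52*24.305 + 1.48*55.845 + 2*28.085 + 6*15.999.

247.45 g/mol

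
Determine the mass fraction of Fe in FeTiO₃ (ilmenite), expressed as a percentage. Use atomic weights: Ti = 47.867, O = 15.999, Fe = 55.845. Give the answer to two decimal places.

36.81 wt%

M(FeTiO₃) = 151.709 g/mol.
Fe contributes 1 × 55.845 = 55.845 g per mole.
55.845/151.709 = 0.3681 → 36.81%.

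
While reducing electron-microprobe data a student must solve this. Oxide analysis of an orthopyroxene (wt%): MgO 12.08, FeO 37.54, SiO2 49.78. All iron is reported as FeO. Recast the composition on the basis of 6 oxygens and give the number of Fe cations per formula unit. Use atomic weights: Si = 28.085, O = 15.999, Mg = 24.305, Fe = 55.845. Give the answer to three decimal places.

1.265 Fe apfu

MgO: 12.08/40.304 = 0.29972 mol → 0.29972 mol Mg, 0.29972 mol O.
FeO: 37.54/71.844 = 0.52252 mol → 0.52252 mol Fe, 0.52252 mol O.
SiO2: 49.78/60.083 = 0.82852 mol → 0.82852 mol Si, 1.65704 mol O.
Total oxygen = 2.47928 mol. Normalization factor = 6/2.47928 = 2.42006.
Fe per 6 O = 0.52252 × 2.42006 = 1.265.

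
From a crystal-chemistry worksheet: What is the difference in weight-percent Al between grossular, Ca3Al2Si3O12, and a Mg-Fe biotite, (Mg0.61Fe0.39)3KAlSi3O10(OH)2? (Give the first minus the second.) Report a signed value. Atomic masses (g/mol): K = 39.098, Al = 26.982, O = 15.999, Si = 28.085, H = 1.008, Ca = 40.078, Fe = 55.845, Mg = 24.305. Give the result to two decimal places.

Al in Ca3Al2Si3O12: molar mass 450.441 g/mol; 2×26.982 = 53.964 g → 11.98 wt%.
Al in (Mg0.61Fe0.39)3KAlSi3O10(OH)2: molar mass 454.156 g/mol; 1×26.982 = 26.982 g → 5.94 wt%.
Difference = 11.98 − 5.94 = 6.04 percentage points.

6.04 percentage points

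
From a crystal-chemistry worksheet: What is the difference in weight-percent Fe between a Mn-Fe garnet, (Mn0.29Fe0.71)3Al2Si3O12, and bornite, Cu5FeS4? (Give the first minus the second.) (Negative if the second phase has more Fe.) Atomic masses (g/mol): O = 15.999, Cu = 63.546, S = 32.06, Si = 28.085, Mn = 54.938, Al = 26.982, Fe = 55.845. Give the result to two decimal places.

Fe in (Mn0.29Fe0.71)3Al2Si3O12: molar mass 496.953 g/mol; 2.13×55.845 = 118.950 g → 23.94 wt%.
Fe in Cu5FeS4: molar mass 501.815 g/mol; 1×55.845 = 55.845 g → 11.13 wt%.
Difference = 23.94 − 11.13 = 12.81 percentage points.

12.81 percentage points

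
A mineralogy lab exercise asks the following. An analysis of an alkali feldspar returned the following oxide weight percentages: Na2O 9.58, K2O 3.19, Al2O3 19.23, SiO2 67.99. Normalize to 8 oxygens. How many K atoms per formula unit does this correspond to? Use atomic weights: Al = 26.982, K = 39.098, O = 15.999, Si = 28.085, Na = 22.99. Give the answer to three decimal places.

0.180 K apfu

Na2O (M=61.979): mol = 0.15457; Na = 0.30914, O = 0.15457.
K2O (M=94.195): mol = 0.03387; K = 0.06774, O = 0.03387.
Al2O3 (M=101.961): mol = 0.18860; Al = 0.37720, O = 0.56580.
SiO2 (M=60.083): mol = 1.13160; Si = 1.13160, O = 2.26320.
ΣO = 3.01744; factor = 8/ΣO = 2.65125.
K apfu = 0.06774 × 2.65125 = 0.180.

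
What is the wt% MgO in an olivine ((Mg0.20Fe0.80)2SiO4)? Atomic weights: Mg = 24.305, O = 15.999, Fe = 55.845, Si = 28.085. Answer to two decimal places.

Molar mass of (Mg0.20Fe0.80)2SiO4 = 0.40*24.305 + 1.60*55.845 + 1*28.085 + 4*15.999 = 191.155 g/mol.
Each formula unit contains 0.40 Mg, equivalent to 0.40/1 = 0.4000 mol MgO.
M(MgO) = 1×24.305 + 1×15.999 = 40.304 g/mol.
Mass of MgO per formula unit = 0.4000 × 40.304 = 16.122 g.
MgO wt% = 16.122 / 191.155 × 100 = 8.43%.

8.43 wt%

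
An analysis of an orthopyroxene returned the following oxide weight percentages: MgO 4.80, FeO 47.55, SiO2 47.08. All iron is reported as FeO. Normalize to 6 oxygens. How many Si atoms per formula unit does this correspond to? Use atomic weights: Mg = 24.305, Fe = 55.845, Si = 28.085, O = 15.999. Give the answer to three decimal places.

MgO (M=40.304): mol = 0.11909; Mg = 0.11909, O = 0.11909.
FeO (M=71.844): mol = 0.66185; Fe = 0.66185, O = 0.66185.
SiO2 (M=60.083): mol = 0.78358; Si = 0.78358, O = 1.56716.
ΣO = 2.34810; factor = 6/ΣO = 2.55526.
Si apfu = 0.78358 × 2.55526 = 2.002.

2.002 Si apfu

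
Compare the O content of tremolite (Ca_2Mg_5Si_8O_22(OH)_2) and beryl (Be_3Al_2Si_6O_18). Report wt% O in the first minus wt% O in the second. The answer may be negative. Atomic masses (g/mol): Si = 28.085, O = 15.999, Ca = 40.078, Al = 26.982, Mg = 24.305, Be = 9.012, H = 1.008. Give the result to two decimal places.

O in Ca_2Mg_5Si_8O_22(OH)_2: molar mass 812.353 g/mol; 24×15.999 = 383.976 g → 47.27 wt%.
O in Be_3Al_2Si_6O_18: molar mass 537.492 g/mol; 18×15.999 = 287.982 g → 53.58 wt%.
Difference = 47.27 − 53.58 = -6.31 percentage points.

-6.31 percentage points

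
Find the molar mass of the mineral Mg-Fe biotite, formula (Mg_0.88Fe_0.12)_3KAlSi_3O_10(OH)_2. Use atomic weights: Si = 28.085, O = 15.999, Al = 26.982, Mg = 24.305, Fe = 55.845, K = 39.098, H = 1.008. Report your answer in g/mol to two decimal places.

Mg: 2.64 × 24.305 = 64.1652
Fe: 0.36 × 55.845 = 20.1042
K: 1 × 39.098 = 39.0980
Al: 1 × 26.982 = 26.9820
Si: 3 × 28.085 = 84.2550
O: 12 × 15.999 = 191.9880
H: 2 × 1.008 = 2.0160
Summing the contributions gives the formula mass.

428.61 g/mol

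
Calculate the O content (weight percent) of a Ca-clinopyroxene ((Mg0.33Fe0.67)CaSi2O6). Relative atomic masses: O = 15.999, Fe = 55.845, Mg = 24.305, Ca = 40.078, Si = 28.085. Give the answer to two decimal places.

40.39 weight percent

Formula mass = 0.33*24.305 + 0.67*55.845 + 1*40.078 + 2*28.085 + 6*15.999 = 237.679 g/mol, of which 95.994 g is O.
So O makes up 95.994/237.679 = 0.4039 of the mass, i.e. 40.39%.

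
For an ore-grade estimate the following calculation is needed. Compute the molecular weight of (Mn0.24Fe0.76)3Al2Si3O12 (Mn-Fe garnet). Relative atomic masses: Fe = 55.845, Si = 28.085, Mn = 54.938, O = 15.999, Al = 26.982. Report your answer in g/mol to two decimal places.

The formula mass is the sum 0.72(54.938) + 2.28(55.845) + 2(26.982) + 3(28.085) + 12(15.999).

497.09 g/mol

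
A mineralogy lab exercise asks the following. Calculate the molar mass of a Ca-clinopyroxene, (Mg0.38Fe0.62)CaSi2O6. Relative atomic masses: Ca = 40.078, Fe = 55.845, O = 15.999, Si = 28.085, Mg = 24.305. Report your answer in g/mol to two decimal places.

236.10 g/mol

The formula mass is the sum 0.38×24.305 + 0.62×55.845 + 1×40.078 + 2×28.085 + 6×15.999.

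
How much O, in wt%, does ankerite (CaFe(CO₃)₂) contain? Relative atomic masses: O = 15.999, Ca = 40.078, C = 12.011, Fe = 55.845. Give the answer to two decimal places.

44.45 wt%

Molar mass of CaFe(CO₃)₂: 1*40.078 + 1*55.845 + 2*12.011 + 6*15.999 = 215.939 g/mol.
Mass of O per formula unit: 6 × 15.999 = 95.994 g.
Weight fraction O = 95.994 / 215.939 = 0.4445.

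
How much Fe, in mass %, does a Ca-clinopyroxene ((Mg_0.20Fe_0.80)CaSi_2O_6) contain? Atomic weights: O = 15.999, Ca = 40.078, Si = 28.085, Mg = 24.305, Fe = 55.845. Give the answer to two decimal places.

Molar mass of (Mg_0.20Fe_0.80)CaSi_2O_6: 0.20×24.305 + 0.80×55.845 + 1×40.078 + 2×28.085 + 6×15.999 = 241.779 g/mol.
Mass of Fe per formula unit: 0.80 × 55.845 = 44.676 g.
Weight fraction Fe = 44.676 / 241.779 = 0.1848.

18.48 mass %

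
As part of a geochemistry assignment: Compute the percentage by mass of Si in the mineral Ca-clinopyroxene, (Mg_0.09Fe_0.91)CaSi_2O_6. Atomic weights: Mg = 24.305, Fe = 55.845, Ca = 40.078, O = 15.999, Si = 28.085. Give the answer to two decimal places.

22.90 weight percent

Formula mass = 0.09*24.305 + 0.91*55.845 + 1*40.078 + 2*28.085 + 6*15.999 = 245.248 g/mol, of which 56.170 g is Si.
So Si makes up 56.170/245.248 = 0.2290 of the mass, i.e. 22.90%.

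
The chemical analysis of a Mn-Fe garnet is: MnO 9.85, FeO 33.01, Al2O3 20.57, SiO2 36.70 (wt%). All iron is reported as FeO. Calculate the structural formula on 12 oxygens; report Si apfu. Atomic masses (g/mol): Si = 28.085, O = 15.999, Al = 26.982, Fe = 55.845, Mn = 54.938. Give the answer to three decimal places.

MnO: 9.85/70.937 = 0.13886 mol → 0.13886 mol Mn, 0.13886 mol O.
FeO: 33.01/71.844 = 0.45947 mol → 0.45947 mol Fe, 0.45947 mol O.
Al2O3: 20.57/101.961 = 0.20174 mol → 0.40348 mol Al, 0.60522 mol O.
SiO2: 36.70/60.083 = 0.61082 mol → 0.61082 mol Si, 1.22164 mol O.
Total oxygen = 2.42519 mol. Normalization factor = 12/2.42519 = 4.94807.
Si per 12 O = 0.61082 × 4.94807 = 3.022.

3.022 Si apfu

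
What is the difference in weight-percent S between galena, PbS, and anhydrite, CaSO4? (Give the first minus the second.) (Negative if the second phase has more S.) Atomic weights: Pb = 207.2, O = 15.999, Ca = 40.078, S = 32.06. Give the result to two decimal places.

S in PbS: molar mass 239.260 g/mol; 1×32.06 = 32.060 g → 13.40 wt%.
S in CaSO4: molar mass 136.134 g/mol; 1×32.06 = 32.060 g → 23.55 wt%.
Difference = 13.40 − 23.55 = -10.15 percentage points.

-10.15 percentage points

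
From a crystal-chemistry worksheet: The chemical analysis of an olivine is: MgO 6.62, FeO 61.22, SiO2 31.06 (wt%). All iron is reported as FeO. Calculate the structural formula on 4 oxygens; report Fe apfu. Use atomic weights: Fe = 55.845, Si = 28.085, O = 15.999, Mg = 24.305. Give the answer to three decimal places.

1.662 Fe apfu

MgO: 6.62/40.304 = 0.16425 mol → 0.16425 mol Mg, 0.16425 mol O.
FeO: 61.22/71.844 = 0.85212 mol → 0.85212 mol Fe, 0.85212 mol O.
SiO2: 31.06/60.083 = 0.51695 mol → 0.51695 mol Si, 1.03390 mol O.
Total oxygen = 2.05027 mol. Normalization factor = 4/2.05027 = 1.95096.
Fe per 4 O = 0.85212 × 1.95096 = 1.662.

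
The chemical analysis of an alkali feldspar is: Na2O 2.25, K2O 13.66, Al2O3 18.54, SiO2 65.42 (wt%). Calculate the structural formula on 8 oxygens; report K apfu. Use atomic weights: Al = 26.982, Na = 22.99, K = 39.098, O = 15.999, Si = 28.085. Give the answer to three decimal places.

Na2O (M=61.979): mol = 0.03630; Na = 0.07260, O = 0.03630.
K2O (M=94.195): mol = 0.14502; K = 0.29004, O = 0.14502.
Al2O3 (M=101.961): mol = 0.18183; Al = 0.36366, O = 0.54549.
SiO2 (M=60.083): mol = 1.08883; Si = 1.08883, O = 2.17766.
ΣO = 2.90447; factor = 8/ΣO = 2.75438.
K apfu = 0.29004 × 2.75438 = 0.799.

0.799 K apfu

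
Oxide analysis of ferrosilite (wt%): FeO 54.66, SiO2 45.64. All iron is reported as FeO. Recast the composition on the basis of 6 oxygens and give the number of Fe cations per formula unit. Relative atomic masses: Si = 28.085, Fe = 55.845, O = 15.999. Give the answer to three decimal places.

2.002 Fe apfu

FeO (M=71.844): mol = 0.76082; Fe = 0.76082, O = 0.76082.
SiO2 (M=60.083): mol = 0.75962; Si = 0.75962, O = 1.51924.
ΣO = 2.28006; factor = 6/ΣO = 2.63151.
Fe apfu = 0.76082 × 2.63151 = 2.002.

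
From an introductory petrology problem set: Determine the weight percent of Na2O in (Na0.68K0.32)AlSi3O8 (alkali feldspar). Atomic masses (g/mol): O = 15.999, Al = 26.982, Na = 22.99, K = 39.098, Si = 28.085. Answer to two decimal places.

M((Na0.68K0.32)AlSi3O8) = 267.374 g/mol; M(Na2O) = 61.979 g/mol.
Moles Na2O per formula unit = 0.68 Na ÷ 2 = 0.3400.
Na2O fraction = (0.3400 × 61.979) / 267.374 = 21.073/267.374 = 0.0788.

7.88 wt%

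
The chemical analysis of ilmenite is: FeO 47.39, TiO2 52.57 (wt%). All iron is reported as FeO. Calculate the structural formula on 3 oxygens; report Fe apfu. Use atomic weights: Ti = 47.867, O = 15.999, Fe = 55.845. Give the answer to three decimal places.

47.39 wt% FeO ÷ 71.844 g/mol = 0.65962 mol, giving 0.65962 Fe and 0.65962 O.
52.57 wt% TiO2 ÷ 79.865 g/mol = 0.65824 mol, giving 0.65824 Ti and 1.31648 O.
Oxygen sums to 1.97610; scaling by 3/1.97610 = 1.51814 puts the formula on 3 O.
Fe: 0.65962 × 1.51814 = 1.001 atoms per formula unit.

1.001 Fe apfu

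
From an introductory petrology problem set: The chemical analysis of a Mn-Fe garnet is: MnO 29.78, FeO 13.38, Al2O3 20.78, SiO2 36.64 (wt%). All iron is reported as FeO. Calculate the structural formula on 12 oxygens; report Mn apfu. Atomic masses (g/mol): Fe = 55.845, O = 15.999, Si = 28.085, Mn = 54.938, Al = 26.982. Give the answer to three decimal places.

2.067 Mn apfu

29.78 wt% MnO ÷ 70.937 g/mol = 0.41981 mol, giving 0.41981 Mn and 0.41981 O.
13.38 wt% FeO ÷ 71.844 g/mol = 0.18624 mol, giving 0.18624 Fe and 0.18624 O.
20.78 wt% Al2O3 ÷ 101.961 g/mol = 0.20380 mol, giving 0.40760 Al and 0.61140 O.
36.64 wt% SiO2 ÷ 60.083 g/mol = 0.60982 mol, giving 0.60982 Si and 1.21964 O.
Oxygen sums to 2.43709; scaling by 12/2.43709 = 4.92391 puts the formula on 12 O.
Mn: 0.41981 × 4.92391 = 2.067 atoms per formula unit.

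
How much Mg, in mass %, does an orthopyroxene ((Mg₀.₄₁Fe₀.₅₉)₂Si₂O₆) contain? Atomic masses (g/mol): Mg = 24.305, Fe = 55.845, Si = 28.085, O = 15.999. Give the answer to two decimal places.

8.37 mass %

Formula mass = 0.82*24.305 + 1.18*55.845 + 2*28.085 + 6*15.999 = 237.991 g/mol, of which 19.930 g is Mg.
So Mg makes up 19.930/237.991 = 0.0837 of the mass, i.e. 8.37%.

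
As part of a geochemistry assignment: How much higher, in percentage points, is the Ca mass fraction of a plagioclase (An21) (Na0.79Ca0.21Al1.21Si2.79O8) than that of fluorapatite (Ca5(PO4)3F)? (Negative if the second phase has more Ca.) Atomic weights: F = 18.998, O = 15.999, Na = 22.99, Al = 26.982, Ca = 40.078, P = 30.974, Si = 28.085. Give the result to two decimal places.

Ca in Na0.79Ca0.21Al1.21Si2.79O8: molar mass 265.576 g/mol; 0.21×40.078 = 8.416 g → 3.17 wt%.
Ca in Ca5(PO4)3F: molar mass 504.298 g/mol; 5×40.078 = 200.390 g → 39.74 wt%.
Difference = 3.17 − 39.74 = -36.57 percentage points.

-36.57 percentage points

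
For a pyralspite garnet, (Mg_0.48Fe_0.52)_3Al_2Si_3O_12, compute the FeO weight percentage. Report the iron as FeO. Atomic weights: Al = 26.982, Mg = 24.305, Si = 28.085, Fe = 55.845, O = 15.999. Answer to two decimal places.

24.78 wt%

M((Mg_0.48Fe_0.52)_3Al_2Si_3O_12) = 452.324 g/mol; M(FeO) = 71.844 g/mol.
Moles FeO per formula unit = 1.56 Fe ÷ 1 = 1.5600.
FeO fraction = (1.5600 × 71.844) / 452.324 = 112.077/452.324 = 0.2478.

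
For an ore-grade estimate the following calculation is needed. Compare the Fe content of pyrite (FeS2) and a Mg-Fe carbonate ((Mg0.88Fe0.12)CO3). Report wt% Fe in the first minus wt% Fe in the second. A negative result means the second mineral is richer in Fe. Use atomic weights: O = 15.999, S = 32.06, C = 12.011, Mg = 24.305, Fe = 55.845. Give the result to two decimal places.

First mineral: 55.845 g Fe in 119.965 g formula = 46.55 wt% Fe.
Second mineral: 6.701 g Fe in 88.098 g formula = 7.61 wt% Fe.
46.55% − 7.61% gives a difference of 38.94 percentage points.

38.94 percentage points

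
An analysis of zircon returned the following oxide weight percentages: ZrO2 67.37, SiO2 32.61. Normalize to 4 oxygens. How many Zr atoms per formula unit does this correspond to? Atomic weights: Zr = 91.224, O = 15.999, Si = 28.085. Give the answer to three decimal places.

67.37 wt% ZrO2 ÷ 123.222 g/mol = 0.54674 mol, giving 0.54674 Zr and 1.09348 O.
32.61 wt% SiO2 ÷ 60.083 g/mol = 0.54275 mol, giving 0.54275 Si and 1.08550 O.
Oxygen sums to 2.17898; scaling by 4/2.17898 = 1.83572 puts the formula on 4 O.
Zr: 0.54674 × 1.83572 = 1.004 atoms per formula unit.

1.004 Zr apfu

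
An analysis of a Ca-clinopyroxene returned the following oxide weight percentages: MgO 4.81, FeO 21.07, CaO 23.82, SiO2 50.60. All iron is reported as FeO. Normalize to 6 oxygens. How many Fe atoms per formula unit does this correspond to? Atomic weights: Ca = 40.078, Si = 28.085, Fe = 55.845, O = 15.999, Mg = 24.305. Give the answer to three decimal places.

4.81 wt% MgO ÷ 40.304 g/mol = 0.11934 mol, giving 0.11934 Mg and 0.11934 O.
21.07 wt% FeO ÷ 71.844 g/mol = 0.29327 mol, giving 0.29327 Fe and 0.29327 O.
23.82 wt% CaO ÷ 56.077 g/mol = 0.42477 mol, giving 0.42477 Ca and 0.42477 O.
50.60 wt% SiO2 ÷ 60.083 g/mol = 0.84217 mol, giving 0.84217 Si and 1.68434 O.
Oxygen sums to 2.52172; scaling by 6/2.52172 = 2.37933 puts the formula on 6 O.
Fe: 0.29327 × 2.37933 = 0.698 atoms per formula unit.

0.698 Fe apfu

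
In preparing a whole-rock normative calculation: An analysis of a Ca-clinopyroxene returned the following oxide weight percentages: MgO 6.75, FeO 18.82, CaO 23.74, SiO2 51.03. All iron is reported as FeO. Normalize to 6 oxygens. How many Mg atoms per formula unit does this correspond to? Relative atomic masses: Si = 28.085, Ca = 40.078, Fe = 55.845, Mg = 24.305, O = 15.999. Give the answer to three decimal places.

0.394 Mg apfu

6.75 wt% MgO ÷ 40.304 g/mol = 0.16748 mol, giving 0.16748 Mg and 0.16748 O.
18.82 wt% FeO ÷ 71.844 g/mol = 0.26196 mol, giving 0.26196 Fe and 0.26196 O.
23.74 wt% CaO ÷ 56.077 g/mol = 0.42335 mol, giving 0.42335 Ca and 0.42335 O.
51.03 wt% SiO2 ÷ 60.083 g/mol = 0.84933 mol, giving 0.84933 Si and 1.69866 O.
Oxygen sums to 2.55145; scaling by 6/2.55145 = 2.35160 puts the formula on 6 O.
Mg: 0.16748 × 2.35160 = 0.394 atoms per formula unit.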